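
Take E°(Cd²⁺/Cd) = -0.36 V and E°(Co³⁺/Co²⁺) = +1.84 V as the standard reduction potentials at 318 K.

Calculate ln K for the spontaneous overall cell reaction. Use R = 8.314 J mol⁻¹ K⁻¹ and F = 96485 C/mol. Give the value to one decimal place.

160.6

Cathode: Co³⁺/Co²⁺; anode: Cd²⁺/Cd. E°cell = (+1.84) − (-0.36) = +2.20 V, with n = 2.
ΔG° = −nFE° = −RT ln K, so ln K = nFE°/(RT) = (2)(96485)(+2.20) / ((8.314)(318)) = 160.574.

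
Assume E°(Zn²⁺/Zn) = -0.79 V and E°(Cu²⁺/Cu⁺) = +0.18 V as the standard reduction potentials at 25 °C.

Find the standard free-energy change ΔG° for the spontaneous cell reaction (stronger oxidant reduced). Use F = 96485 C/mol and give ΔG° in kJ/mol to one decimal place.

-187.2 kJ/mol

Cu²⁺/Cu⁺ (E° = +0.18 V) is the cathode; Zn²⁺/Zn (E° = -0.79 V) is the anode, so E°cell = +0.97 V.
Balancing electrons gives n = 2 (lcm of 1 and 2).
ΔG° = −nFE° = −(2)(96485)(+0.97) = -187,181 J = -187.2 kJ/mol.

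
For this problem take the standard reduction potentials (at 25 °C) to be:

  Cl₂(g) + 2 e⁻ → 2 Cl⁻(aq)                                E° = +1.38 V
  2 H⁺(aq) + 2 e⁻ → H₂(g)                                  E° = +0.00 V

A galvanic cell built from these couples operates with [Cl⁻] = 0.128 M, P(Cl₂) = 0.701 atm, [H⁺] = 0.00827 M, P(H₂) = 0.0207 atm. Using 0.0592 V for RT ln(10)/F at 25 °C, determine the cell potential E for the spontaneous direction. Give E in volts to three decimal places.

Cl₂/Cl⁻ is the cathode (higher E°), H⁺/H₂ the anode: E°cell = +1.38 − (+0.00) = +1.38 V, n = 2.
Overall: Cl₂(g) + H₂(g) → 2 Cl⁻(aq) + 2 H⁺(aq)
Q = [Cl⁻]^2·[H⁺]^2 / (P(Cl₂)·P(H₂)); log Q = -4.112.
E = E° − (0.0592/n) log Q = +1.38 − (0.0592/2)(-4.112) = +1.502 V.

+1.502 V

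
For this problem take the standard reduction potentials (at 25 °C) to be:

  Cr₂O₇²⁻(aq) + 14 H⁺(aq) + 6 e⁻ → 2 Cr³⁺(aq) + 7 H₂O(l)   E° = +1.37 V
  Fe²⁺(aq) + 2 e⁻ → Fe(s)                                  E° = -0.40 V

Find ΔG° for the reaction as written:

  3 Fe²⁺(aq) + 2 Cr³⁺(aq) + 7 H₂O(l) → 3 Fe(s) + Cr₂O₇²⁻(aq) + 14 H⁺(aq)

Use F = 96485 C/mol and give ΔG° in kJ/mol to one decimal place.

As written, Fe²⁺/Fe is reduced (cathode) and Cr₂O₇²⁻/Cr³⁺ is oxidised (anode), so E°cell = (-0.40) − (+1.37) = -1.77 V.
Balancing electrons gives n = 6.
ΔG° = −nFE° = −(6)(96485)(-1.77) = 1,024,671 J = +1024.7 kJ/mol.

+1024.7 kJ/mol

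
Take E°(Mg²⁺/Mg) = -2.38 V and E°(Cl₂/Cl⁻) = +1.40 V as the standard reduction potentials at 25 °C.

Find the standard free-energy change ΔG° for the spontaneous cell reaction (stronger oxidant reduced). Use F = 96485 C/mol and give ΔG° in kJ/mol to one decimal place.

-729.4 kJ/mol

Cl₂/Cl⁻ (E° = +1.40 V) is the cathode; Mg²⁺/Mg (E° = -2.38 V) is the anode, so E°cell = +3.78 V.
Balancing electrons gives n = 2 (lcm of 2 and 2).
ΔG° = −nFE° = −(2)(96485)(+3.78) = -729,427 J = -729.4 kJ/mol.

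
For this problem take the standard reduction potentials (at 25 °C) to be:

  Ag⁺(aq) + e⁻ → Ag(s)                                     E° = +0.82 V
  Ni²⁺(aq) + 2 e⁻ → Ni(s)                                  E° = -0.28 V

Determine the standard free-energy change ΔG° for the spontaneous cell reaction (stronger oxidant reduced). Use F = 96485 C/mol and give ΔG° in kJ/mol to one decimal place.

Ag⁺/Ag (E° = +0.82 V) is the cathode; Ni²⁺/Ni (E° = -0.28 V) is the anode, so E°cell = +1.10 V.
Balancing electrons gives n = 2 (lcm of 1 and 2).
ΔG° = −nFE° = −(2)(96485)(+1.10) = -212,267 J = -212.3 kJ/mol.

-212.3 kJ/mol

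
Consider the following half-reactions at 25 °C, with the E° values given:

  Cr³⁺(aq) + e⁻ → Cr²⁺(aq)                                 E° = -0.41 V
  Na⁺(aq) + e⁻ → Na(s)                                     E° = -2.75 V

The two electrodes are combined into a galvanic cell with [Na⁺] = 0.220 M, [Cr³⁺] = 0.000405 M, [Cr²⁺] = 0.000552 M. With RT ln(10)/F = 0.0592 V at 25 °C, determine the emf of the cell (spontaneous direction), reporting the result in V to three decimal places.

+2.371 V

Cr³⁺/Cr²⁺ is the cathode (higher E°), Na⁺/Na the anode: E°cell = -0.41 − (-2.75) = +2.34 V, n = 1.
Overall: Cr³⁺(aq) + Na(s) → Cr²⁺(aq) + Na⁺(aq)
Q = [Cr²⁺]·[Na⁺] / ([Cr³⁺]); log Q = -0.523.
E = E° − (0.0592/n) log Q = +2.34 − (0.0592/1)(-0.523) = +2.371 V.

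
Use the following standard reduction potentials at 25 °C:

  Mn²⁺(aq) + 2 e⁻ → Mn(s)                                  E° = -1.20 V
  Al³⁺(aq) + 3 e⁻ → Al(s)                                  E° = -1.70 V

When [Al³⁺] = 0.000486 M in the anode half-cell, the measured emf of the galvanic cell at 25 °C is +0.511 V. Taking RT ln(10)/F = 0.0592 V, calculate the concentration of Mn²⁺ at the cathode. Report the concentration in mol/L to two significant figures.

Mn²⁺/Mn is the cathode, Al³⁺/Al the anode: E°cell = +0.50 V, n = 6.
Overall reaction: 3 Mn²⁺(aq) + 2 Al(s) → 3 Mn(s) + 2 Al³⁺(aq); Q = [Al³⁺]^2/[Mn²⁺]^3.
From E = E° − (0.0592/n) log Q: log Q = (E° − E)·n/0.0592 = (+0.50 − (+0.511))·6/0.0592 = -1.1149.
So 3·log[Mn²⁺] = 2·log(0.000486) − log Q = -6.6267 − (-1.1149) = -5.5118; log[Mn²⁺] = -5.5118 / 3 = -1.8373; [Mn²⁺] = 10^(-1.8373) ≈ 0.015 M.

0.015 M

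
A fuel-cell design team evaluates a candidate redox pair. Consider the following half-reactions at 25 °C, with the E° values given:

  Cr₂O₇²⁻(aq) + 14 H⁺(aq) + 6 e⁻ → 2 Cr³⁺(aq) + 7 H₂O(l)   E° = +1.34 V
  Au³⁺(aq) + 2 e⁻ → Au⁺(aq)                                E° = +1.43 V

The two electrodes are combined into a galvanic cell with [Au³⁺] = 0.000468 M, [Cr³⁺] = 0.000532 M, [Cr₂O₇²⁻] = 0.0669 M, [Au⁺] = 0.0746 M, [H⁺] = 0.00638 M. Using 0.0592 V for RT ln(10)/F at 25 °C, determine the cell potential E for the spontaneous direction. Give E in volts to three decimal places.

Au³⁺/Au⁺ is the cathode (higher E°), Cr₂O₇²⁻/Cr³⁺ the anode: E°cell = +1.43 − (+1.34) = +0.09 V, n = 6.
Overall: 3 Au³⁺(aq) + 2 Cr³⁺(aq) + 7 H₂O(l) → 3 Au⁺(aq) + Cr₂O₇²⁻(aq) + 14 H⁺(aq)
Q = [Au⁺]^3·[Cr₂O₇²⁻]·[H⁺]^14 / ([Au³⁺]^3·[Cr³⁺]^2); log Q = -18.751.
E = E° − (0.0592/n) log Q = +0.09 − (0.0592/6)(-18.751) = +0.275 V.

+0.275 V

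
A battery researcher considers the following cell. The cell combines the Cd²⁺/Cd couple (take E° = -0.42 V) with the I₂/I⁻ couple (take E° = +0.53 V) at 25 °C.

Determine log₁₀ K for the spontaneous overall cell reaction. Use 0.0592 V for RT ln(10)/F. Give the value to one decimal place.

32.1

Cathode: I₂/I⁻; anode: Cd²⁺/Cd. E°cell = +0.95 V, n = 2.
log K = nE°cell / 0.0592 = (2)(+0.95) / 0.0592 = 32.1.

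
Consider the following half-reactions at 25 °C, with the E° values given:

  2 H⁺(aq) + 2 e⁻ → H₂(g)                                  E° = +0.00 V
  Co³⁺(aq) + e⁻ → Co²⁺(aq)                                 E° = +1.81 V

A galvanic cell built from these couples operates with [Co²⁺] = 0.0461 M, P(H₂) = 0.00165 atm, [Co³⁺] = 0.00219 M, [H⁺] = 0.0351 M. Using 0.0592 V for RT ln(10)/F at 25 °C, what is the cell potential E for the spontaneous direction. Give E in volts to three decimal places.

Co³⁺/Co²⁺ is the cathode (higher E°), H⁺/H₂ the anode: E°cell = +1.81 − (+0.00) = +1.81 V, n = 2.
Overall: 2 Co³⁺(aq) + H₂(g) → 2 Co²⁺(aq) + 2 H⁺(aq)
Q = [Co²⁺]^2·[H⁺]^2 / ([Co³⁺]^2·P(H₂)); log Q = 2.520.
E = E° − (0.0592/n) log Q = +1.81 − (0.0592/2)(2.520) = +1.735 V.

+1.735 V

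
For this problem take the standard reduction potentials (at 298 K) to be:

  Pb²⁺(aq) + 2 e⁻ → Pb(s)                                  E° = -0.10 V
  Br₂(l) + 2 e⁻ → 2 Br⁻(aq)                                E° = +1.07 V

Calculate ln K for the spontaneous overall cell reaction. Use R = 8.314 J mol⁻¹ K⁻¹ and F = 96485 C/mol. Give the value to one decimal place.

Cathode: Br₂/Br⁻; anode: Pb²⁺/Pb. E°cell = (+1.07) − (-0.10) = +1.17 V, with n = 2.
ΔG° = −nFE° = −RT ln K, so ln K = nFE°/(RT) = (2)(96485)(+1.17) / ((8.314)(298)) = 91.127.

91.1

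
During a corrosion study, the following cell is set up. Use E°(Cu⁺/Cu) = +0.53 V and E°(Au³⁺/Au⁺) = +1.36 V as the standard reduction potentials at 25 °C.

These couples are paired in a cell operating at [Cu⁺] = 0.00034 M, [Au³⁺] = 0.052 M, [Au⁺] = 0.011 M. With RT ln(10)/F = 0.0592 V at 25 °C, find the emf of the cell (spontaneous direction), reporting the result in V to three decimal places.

+1.055 V

Au³⁺/Au⁺ is the cathode (higher E°), Cu⁺/Cu the anode: E°cell = +1.36 − (+0.53) = +0.83 V, n = 2.
Overall: Au³⁺(aq) + 2 Cu(s) → Au⁺(aq) + 2 Cu⁺(aq)
Q = [Au⁺]·[Cu⁺]^2 / ([Au³⁺]); log Q = -7.612.
E = E° − (0.0592/n) log Q = +0.83 − (0.0592/2)(-7.612) = +1.055 V.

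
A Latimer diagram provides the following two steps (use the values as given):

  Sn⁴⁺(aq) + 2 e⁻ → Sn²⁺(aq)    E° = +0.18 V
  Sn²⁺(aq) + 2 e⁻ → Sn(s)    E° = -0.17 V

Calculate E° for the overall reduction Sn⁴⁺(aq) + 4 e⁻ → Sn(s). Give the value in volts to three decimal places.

+0.005 V

Since ΔG° = −nFE° is additive over sequential reductions, n₃E°₃ = n₁E°₁ + n₂E°₂.
E°₃ = (2×+0.18 + 2×-0.17) / 4 = (+0.020) / 4 = +0.005 V.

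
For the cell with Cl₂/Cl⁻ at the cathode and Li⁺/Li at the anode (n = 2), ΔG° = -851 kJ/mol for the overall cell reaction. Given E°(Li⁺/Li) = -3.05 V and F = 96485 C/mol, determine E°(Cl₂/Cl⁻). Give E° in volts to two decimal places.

+1.36 V

E°cell = −ΔG°/(nF) = −(-851×10³)/((2)(96485)) = +4.410 V.
Since Cl₂/Cl⁻ is the cathode and Li⁺/Li the anode, E°cell = E°(Cl₂/Cl⁻) − E°(Li⁺/Li).
So E°(Cl₂/Cl⁻) = E°cell + E°(Li⁺/Li) = +4.410 + (-3.05) = +1.36 V.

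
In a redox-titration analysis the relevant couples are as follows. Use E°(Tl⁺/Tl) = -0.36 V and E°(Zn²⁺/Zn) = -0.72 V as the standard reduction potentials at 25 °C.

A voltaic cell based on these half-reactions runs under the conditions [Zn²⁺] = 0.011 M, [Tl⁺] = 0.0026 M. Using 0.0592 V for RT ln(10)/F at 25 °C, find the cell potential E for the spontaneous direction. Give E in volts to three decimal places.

+0.265 V

Tl⁺/Tl is the cathode (higher E°), Zn²⁺/Zn the anode: E°cell = -0.36 − (-0.72) = +0.36 V, n = 2.
Overall: 2 Tl⁺(aq) + Zn(s) → 2 Tl(s) + Zn²⁺(aq)
Q = [Zn²⁺] / ([Tl⁺]^2); log Q = 3.211.
E = E° − (0.0592/n) log Q = +0.36 − (0.0592/2)(3.211) = +0.265 V.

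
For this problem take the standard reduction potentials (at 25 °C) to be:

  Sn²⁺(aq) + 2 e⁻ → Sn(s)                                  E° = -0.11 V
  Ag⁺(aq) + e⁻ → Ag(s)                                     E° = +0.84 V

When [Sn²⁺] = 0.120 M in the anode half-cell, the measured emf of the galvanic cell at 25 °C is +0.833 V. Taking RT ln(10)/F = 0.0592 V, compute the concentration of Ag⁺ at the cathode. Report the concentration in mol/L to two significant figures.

0.0037 M

Ag⁺/Ag is the cathode, Sn²⁺/Sn the anode: E°cell = +0.95 V, n = 2.
Overall reaction: 2 Ag⁺(aq) + Sn(s) → 2 Ag(s) + Sn²⁺(aq); Q = [Sn²⁺]^1/[Ag⁺]^2.
From E = E° − (0.0592/n) log Q: log Q = (E° − E)·n/0.0592 = (+0.95 − (+0.833))·2/0.0592 = 3.9527.
So 2·log[Ag⁺] = 1·log(0.12) − log Q = -0.9208 − (3.9527) = -4.8735; log[Ag⁺] = -4.8735 / 2 = -2.4367; [Ag⁺] = 10^(-2.4367) ≈ 0.0037 M.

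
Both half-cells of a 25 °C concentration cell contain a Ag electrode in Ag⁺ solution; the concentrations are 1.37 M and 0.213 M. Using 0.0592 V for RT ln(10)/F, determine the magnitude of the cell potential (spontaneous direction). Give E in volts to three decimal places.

For a concentration cell E°cell = 0. The 1.37 M side is the cathode (reduction is favoured where [Ag⁺] is higher).
With n = 1, E = −(0.0592/1) log([Ag⁺]ₐₙ/[Ag⁺]꜀ₐₜ) = −(0.0592/1) log(0.213/1.37) = −(0.0592/1)(-0.808) = +0.048 V.

+0.048 V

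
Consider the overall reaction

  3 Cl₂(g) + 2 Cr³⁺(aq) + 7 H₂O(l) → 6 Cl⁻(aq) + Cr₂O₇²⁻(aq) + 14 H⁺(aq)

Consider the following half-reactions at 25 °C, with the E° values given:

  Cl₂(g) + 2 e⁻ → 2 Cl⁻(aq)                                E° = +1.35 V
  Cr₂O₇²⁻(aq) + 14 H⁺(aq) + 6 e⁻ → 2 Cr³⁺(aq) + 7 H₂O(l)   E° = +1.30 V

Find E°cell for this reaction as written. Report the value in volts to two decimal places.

+0.05 V

The Cl₂/Cl⁻ couple has the higher reduction potential, so it is the cathode; Cr₂O₇²⁻/Cr³⁺ is oxidised at the anode.
E°cell = E°(cathode) − E°(anode) = (+1.35) − (+1.30) = +0.05 V.
Since E°cell > 0, the reaction is spontaneous under standard conditions.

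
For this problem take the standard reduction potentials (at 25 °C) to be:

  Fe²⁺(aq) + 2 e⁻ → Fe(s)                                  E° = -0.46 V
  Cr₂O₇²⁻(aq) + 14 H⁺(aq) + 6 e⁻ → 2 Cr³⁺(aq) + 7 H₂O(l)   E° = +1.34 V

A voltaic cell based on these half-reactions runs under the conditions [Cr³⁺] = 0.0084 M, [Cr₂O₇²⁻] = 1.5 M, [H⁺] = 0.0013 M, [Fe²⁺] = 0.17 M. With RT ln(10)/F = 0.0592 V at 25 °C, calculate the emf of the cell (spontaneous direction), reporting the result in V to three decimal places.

Cr₂O₇²⁻/Cr³⁺ is the cathode (higher E°), Fe²⁺/Fe the anode: E°cell = +1.34 − (-0.46) = +1.80 V, n = 6.
Overall: Cr₂O₇²⁻(aq) + 14 H⁺(aq) + 3 Fe(s) → 2 Cr³⁺(aq) + 7 H₂O(l) + 3 Fe²⁺(aq)
Q = [Cr³⁺]^2·[Fe²⁺]^3 / ([Cr₂O₇²⁻]·[H⁺]^14); log Q = 33.769.
E = E° − (0.0592/n) log Q = +1.80 − (0.0592/6)(33.769) = +1.467 V.

+1.467 V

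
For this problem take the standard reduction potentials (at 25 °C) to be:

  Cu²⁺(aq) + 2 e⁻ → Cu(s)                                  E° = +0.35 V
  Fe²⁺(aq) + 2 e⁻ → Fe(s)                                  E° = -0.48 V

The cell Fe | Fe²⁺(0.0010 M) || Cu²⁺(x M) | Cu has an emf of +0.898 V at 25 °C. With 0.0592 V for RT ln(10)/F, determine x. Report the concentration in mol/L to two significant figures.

0.20 M

Cu²⁺/Cu is the cathode, Fe²⁺/Fe the anode: E°cell = +0.83 V, n = 2.
Overall reaction: Cu²⁺(aq) + Fe(s) → Cu(s) + Fe²⁺(aq); Q = [Fe²⁺]^1/[Cu²⁺]^1.
From E = E° − (0.0592/n) log Q: log Q = (E° − E)·n/0.0592 = (+0.83 − (+0.898))·2/0.0592 = -2.2973.
So 1·log[Cu²⁺] = 1·log(0.001) − log Q = -3.0000 − (-2.2973) = -0.7027; [Cu²⁺] = 10^(-0.7027) ≈ 0.20 M.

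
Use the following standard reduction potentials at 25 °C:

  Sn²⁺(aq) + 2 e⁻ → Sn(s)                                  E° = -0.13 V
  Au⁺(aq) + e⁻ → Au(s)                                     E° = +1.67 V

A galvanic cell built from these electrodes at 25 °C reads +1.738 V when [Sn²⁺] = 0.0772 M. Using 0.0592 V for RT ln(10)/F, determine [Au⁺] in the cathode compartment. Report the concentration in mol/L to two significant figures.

0.025 M

Au⁺/Au is the cathode, Sn²⁺/Sn the anode: E°cell = +1.80 V, n = 2.
Overall reaction: 2 Au⁺(aq) + Sn(s) → 2 Au(s) + Sn²⁺(aq); Q = [Sn²⁺]^1/[Au⁺]^2.
From E = E° − (0.0592/n) log Q: log Q = (E° − E)·n/0.0592 = (+1.80 − (+1.738))·2/0.0592 = 2.0946.
So 2·log[Au⁺] = 1·log(0.0772) − log Q = -1.1124 − (2.0946) = -3.2070; log[Au⁺] = -3.2070 / 2 = -1.6035; [Au⁺] = 10^(-1.6035) ≈ 0.025 M.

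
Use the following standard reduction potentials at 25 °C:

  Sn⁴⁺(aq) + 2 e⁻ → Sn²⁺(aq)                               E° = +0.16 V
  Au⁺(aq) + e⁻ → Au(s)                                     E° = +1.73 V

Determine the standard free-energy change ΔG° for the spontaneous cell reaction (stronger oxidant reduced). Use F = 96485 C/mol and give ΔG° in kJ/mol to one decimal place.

Au⁺/Au (E° = +1.73 V) is the cathode; Sn⁴⁺/Sn²⁺ (E° = +0.16 V) is the anode, so E°cell = +1.57 V.
Balancing electrons gives n = 2 (lcm of 1 and 2).
ΔG° = −nFE° = −(2)(96485)(+1.57) = -302,963 J = -303.0 kJ/mol.

-303.0 kJ/mol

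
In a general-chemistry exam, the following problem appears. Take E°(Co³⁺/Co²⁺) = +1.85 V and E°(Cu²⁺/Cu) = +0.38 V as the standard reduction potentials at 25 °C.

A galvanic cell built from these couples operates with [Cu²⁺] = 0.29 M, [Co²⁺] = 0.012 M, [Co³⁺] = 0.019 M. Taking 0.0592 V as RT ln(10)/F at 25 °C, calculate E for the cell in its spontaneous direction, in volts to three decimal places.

+1.498 V

Co³⁺/Co²⁺ is the cathode (higher E°), Cu²⁺/Cu the anode: E°cell = +1.85 − (+0.38) = +1.47 V, n = 2.
Overall: 2 Co³⁺(aq) + Cu(s) → 2 Co²⁺(aq) + Cu²⁺(aq)
Q = [Co²⁺]^2·[Cu²⁺] / ([Co³⁺]^2); log Q = -0.937.
E = E° − (0.0592/n) log Q = +1.47 − (0.0592/2)(-0.937) = +1.498 V.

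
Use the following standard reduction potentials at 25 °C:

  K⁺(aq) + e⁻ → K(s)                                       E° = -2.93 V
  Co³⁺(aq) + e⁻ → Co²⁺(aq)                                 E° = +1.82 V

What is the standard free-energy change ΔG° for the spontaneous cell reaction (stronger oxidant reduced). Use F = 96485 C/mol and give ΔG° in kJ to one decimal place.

Co³⁺/Co²⁺ (E° = +1.82 V) is the cathode; K⁺/K (E° = -2.93 V) is the anode, so E°cell = +4.75 V.
Balancing electrons gives n = 1 (lcm of 1 and 1).
ΔG° = −nFE° = −(1)(96485)(+4.75) = -458,304 J = -458.3 kJ.

-458.3 kJ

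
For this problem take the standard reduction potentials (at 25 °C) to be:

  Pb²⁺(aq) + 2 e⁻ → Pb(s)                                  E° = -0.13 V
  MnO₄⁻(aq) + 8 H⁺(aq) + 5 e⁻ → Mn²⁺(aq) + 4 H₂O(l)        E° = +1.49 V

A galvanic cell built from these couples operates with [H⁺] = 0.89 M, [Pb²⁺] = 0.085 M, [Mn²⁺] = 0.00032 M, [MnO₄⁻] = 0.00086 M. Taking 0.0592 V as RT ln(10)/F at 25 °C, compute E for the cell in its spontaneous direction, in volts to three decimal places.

+1.652 V

MnO₄⁻/Mn²⁺ is the cathode (higher E°), Pb²⁺/Pb the anode: E°cell = +1.49 − (-0.13) = +1.62 V, n = 10.
Overall: 2 MnO₄⁻(aq) + 16 H⁺(aq) + 5 Pb(s) → 2 Mn²⁺(aq) + 8 H₂O(l) + 5 Pb²⁺(aq)
Q = [Mn²⁺]^2·[Pb²⁺]^5 / ([MnO₄⁻]^2·[H⁺]^16); log Q = -5.402.
E = E° − (0.0592/n) log Q = +1.62 − (0.0592/10)(-5.402) = +1.652 V.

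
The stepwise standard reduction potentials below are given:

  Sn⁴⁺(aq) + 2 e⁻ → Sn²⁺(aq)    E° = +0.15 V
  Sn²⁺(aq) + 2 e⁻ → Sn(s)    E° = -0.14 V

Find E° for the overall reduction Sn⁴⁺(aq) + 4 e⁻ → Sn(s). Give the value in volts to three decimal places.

+0.005 V

Since ΔG° = −nFE° is additive over sequential reductions, n₃E°₃ = n₁E°₁ + n₂E°₂.
E°₃ = (2×+0.15 + 2×-0.14) / 4 = (+0.020) / 4 = +0.005 V.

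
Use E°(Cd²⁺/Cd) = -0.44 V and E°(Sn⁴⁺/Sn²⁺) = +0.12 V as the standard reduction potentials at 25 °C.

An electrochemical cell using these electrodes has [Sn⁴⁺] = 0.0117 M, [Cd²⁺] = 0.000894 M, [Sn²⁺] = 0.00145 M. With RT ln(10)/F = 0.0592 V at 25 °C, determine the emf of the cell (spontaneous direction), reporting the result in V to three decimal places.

+0.677 V

Sn⁴⁺/Sn²⁺ is the cathode (higher E°), Cd²⁺/Cd the anode: E°cell = +0.12 − (-0.44) = +0.56 V, n = 2.
Overall: Sn⁴⁺(aq) + Cd(s) → Sn²⁺(aq) + Cd²⁺(aq)
Q = [Sn²⁺]·[Cd²⁺] / ([Sn⁴⁺]); log Q = -3.955.
E = E° − (0.0592/n) log Q = +0.56 − (0.0592/2)(-3.955) = +0.677 V.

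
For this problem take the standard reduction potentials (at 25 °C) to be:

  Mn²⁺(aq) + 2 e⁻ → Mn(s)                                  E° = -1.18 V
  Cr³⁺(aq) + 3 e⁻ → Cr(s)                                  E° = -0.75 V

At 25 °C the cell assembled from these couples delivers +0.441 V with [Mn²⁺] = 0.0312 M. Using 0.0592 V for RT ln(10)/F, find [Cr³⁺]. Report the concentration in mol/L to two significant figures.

Cr³⁺/Cr is the cathode, Mn²⁺/Mn the anode: E°cell = +0.43 V, n = 6.
Overall reaction: 2 Cr³⁺(aq) + 3 Mn(s) → 2 Cr(s) + 3 Mn²⁺(aq); Q = [Mn²⁺]^3/[Cr³⁺]^2.
From E = E° − (0.0592/n) log Q: log Q = (E° − E)·n/0.0592 = (+0.43 − (+0.441))·6/0.0592 = -1.1149.
So 2·log[Cr³⁺] = 3·log(0.0312) − log Q = -4.5175 − (-1.1149) = -3.4026; log[Cr³⁺] = -3.4026 / 2 = -1.7013; [Cr³⁺] = 10^(-1.7013) ≈ 0.020 M.

0.020 M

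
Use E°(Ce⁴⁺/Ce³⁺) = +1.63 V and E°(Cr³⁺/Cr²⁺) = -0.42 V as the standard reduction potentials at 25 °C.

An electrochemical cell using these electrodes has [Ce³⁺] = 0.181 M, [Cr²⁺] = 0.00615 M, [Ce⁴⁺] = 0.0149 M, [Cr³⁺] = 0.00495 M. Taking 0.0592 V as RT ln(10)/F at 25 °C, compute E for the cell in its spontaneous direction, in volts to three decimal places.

+1.991 V

Ce⁴⁺/Ce³⁺ is the cathode (higher E°), Cr³⁺/Cr²⁺ the anode: E°cell = +1.63 − (-0.42) = +2.05 V, n = 1.
Overall: Ce⁴⁺(aq) + Cr²⁺(aq) → Ce³⁺(aq) + Cr³⁺(aq)
Q = [Ce³⁺]·[Cr³⁺] / ([Ce⁴⁺]·[Cr²⁺]); log Q = 0.990.
E = E° − (0.0592/n) log Q = +2.05 − (0.0592/1)(0.990) = +1.991 V.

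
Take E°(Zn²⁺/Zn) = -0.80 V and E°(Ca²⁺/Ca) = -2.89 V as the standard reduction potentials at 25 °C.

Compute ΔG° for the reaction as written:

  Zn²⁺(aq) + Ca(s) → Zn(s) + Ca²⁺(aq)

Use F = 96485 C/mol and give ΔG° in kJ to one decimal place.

-403.3 kJ

As written, Zn²⁺/Zn is reduced (cathode) and Ca²⁺/Ca is oxidised (anode), so E°cell = (-0.80) − (-2.89) = +2.09 V.
Balancing electrons gives n = 2.
ΔG° = −nFE° = −(2)(96485)(+2.09) = -403,307 J = -403.3 kJ.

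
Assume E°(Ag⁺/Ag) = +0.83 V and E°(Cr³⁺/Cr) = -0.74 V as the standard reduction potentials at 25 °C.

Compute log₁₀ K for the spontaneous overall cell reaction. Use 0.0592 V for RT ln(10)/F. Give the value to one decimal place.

79.6

Cathode: Ag⁺/Ag; anode: Cr³⁺/Cr. E°cell = +1.57 V, n = 3.
log K = nE°cell / 0.0592 = (3)(+1.57) / 0.0592 = 79.6.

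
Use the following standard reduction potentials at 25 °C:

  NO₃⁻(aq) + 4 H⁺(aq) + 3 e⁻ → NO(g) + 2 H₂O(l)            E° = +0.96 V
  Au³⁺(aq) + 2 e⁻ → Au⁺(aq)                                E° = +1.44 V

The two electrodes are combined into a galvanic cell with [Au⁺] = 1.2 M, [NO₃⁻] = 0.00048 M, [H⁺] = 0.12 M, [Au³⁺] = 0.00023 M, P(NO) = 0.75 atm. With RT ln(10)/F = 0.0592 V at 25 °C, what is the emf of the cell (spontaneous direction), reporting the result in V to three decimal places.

Au³⁺/Au⁺ is the cathode (higher E°), NO₃⁻/NO the anode: E°cell = +1.44 − (+0.96) = +0.48 V, n = 6.
Overall: 3 Au³⁺(aq) + 2 NO(g) + 4 H₂O(l) → 3 Au⁺(aq) + 2 NO₃⁻(aq) + 8 H⁺(aq)
Q = [Au⁺]^3·[NO₃⁻]^2·[H⁺]^8 / ([Au³⁺]^3·P(NO)^2); log Q = -2.602.
E = E° − (0.0592/n) log Q = +0.48 − (0.0592/6)(-2.602) = +0.506 V.

+0.506 V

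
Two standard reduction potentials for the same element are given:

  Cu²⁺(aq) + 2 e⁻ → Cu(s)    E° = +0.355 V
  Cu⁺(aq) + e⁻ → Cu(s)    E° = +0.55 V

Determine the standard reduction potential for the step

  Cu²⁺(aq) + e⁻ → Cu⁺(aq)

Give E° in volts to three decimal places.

+0.160 V

Sequential free energies add, so n₃E°₃ = n₁E°₁ + n₂E°₂.
With n₃ = 2, and the known step contributing 1×(+0.55) V, the unknown satisfies 1·E° = 2×(+0.355) − 1×(+0.55) = +0.160.
E° = +0.160 / 1 = +0.160 V.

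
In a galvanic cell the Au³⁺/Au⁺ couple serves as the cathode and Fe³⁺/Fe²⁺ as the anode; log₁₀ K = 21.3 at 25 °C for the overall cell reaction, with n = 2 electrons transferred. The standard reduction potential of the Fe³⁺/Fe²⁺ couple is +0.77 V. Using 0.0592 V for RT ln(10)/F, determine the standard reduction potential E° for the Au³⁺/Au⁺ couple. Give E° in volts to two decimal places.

+1.40 V

E°cell = (0.0592/n)·log K = (0.0592/2)(21.3) = +0.630 V.
Since Au³⁺/Au⁺ is the cathode and Fe³⁺/Fe²⁺ the anode, E°cell = E°(Au³⁺/Au⁺) − E°(Fe³⁺/Fe²⁺).
So E°(Au³⁺/Au⁺) = E°cell + E°(Fe³⁺/Fe²⁺) = +0.630 + (+0.77) = +1.40 V.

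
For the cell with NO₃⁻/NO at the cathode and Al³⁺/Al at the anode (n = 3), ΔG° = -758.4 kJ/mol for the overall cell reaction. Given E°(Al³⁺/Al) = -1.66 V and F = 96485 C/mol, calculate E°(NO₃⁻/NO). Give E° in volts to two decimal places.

+0.96 V

E°cell = −ΔG°/(nF) = −(-758.4×10³)/((3)(96485)) = +2.620 V.
Since NO₃⁻/NO is the cathode and Al³⁺/Al the anode, E°cell = E°(NO₃⁻/NO) − E°(Al³⁺/Al).
So E°(NO₃⁻/NO) = E°cell + E°(Al³⁺/Al) = +2.620 + (-1.66) = +0.96 V.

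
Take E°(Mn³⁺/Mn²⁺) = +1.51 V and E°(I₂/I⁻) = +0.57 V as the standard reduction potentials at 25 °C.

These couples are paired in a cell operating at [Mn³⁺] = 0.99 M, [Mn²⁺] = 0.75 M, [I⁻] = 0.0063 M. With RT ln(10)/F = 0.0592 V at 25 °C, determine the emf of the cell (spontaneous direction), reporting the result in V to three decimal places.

+0.817 V

Mn³⁺/Mn²⁺ is the cathode (higher E°), I₂/I⁻ the anode: E°cell = +1.51 − (+0.57) = +0.94 V, n = 2.
Overall: 2 Mn³⁺(aq) + 2 I⁻(aq) → 2 Mn²⁺(aq) + I₂(s)
Q = [Mn²⁺]^2 / ([Mn³⁺]^2·[I⁻]^2); log Q = 4.160.
E = E° − (0.0592/n) log Q = +0.94 − (0.0592/2)(4.160) = +0.817 V.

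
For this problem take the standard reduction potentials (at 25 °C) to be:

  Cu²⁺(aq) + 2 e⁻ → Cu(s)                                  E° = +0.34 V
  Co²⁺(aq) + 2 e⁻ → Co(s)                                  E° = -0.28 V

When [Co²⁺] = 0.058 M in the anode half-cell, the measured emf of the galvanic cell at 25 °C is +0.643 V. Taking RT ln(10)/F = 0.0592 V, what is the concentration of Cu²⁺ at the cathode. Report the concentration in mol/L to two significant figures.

Cu²⁺/Cu is the cathode, Co²⁺/Co the anode: E°cell = +0.62 V, n = 2.
Overall reaction: Cu²⁺(aq) + Co(s) → Cu(s) + Co²⁺(aq); Q = [Co²⁺]^1/[Cu²⁺]^1.
From E = E° − (0.0592/n) log Q: log Q = (E° − E)·n/0.0592 = (+0.62 − (+0.643))·2/0.0592 = -0.7770.
So 1·log[Cu²⁺] = 1·log(0.058) − log Q = -1.2366 − (-0.7770) = -0.4596; [Cu²⁺] = 10^(-0.4596) ≈ 0.35 M.

0.35 M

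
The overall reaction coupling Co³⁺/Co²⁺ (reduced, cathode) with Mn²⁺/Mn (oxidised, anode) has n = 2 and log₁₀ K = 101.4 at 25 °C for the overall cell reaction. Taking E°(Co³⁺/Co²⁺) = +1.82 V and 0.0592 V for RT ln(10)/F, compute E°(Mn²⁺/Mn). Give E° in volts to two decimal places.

E°cell = (0.0592/n)·log K = (0.0592/2)(101.4) = +3.001 V.
Since Co³⁺/Co²⁺ is the cathode and Mn²⁺/Mn the anode, E°cell = E°(Co³⁺/Co²⁺) − E°(Mn²⁺/Mn).
So E°(Mn²⁺/Mn) = E°(Co³⁺/Co²⁺) − E°cell = (+1.82) − (+3.001) = -1.18 V.

-1.18 V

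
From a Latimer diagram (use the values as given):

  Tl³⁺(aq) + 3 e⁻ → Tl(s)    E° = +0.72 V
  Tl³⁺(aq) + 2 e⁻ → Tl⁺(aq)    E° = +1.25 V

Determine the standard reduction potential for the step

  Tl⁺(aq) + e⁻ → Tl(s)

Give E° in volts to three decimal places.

-0.340 V

Sequential free energies add, so n₃E°₃ = n₁E°₁ + n₂E°₂.
With n₃ = 3, and the known step contributing 2×(+1.25) V, the unknown satisfies 1·E° = 3×(+0.72) − 2×(+1.25) = -0.340.
E° = -0.340 / 1 = -0.340 V.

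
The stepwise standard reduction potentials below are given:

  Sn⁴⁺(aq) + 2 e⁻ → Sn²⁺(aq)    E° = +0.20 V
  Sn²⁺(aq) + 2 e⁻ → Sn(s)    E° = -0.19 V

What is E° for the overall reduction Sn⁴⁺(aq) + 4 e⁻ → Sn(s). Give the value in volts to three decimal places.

Since ΔG° = −nFE° is additive over sequential reductions, n₃E°₃ = n₁E°₁ + n₂E°₂.
E°₃ = (2×+0.20 + 2×-0.19) / 4 = (+0.020) / 4 = +0.005 V.

+0.005 V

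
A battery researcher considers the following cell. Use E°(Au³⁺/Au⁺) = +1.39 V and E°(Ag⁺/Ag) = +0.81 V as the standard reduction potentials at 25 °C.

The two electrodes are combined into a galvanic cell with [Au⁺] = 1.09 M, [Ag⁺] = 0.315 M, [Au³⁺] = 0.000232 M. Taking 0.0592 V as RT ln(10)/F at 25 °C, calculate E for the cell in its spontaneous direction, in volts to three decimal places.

Au³⁺/Au⁺ is the cathode (higher E°), Ag⁺/Ag the anode: E°cell = +1.39 − (+0.81) = +0.58 V, n = 2.
Overall: Au³⁺(aq) + 2 Ag(s) → Au⁺(aq) + 2 Ag⁺(aq)
Q = [Au⁺]·[Ag⁺]^2 / ([Au³⁺]); log Q = 2.669.
E = E° − (0.0592/n) log Q = +0.58 − (0.0592/2)(2.669) = +0.501 V.

+0.501 V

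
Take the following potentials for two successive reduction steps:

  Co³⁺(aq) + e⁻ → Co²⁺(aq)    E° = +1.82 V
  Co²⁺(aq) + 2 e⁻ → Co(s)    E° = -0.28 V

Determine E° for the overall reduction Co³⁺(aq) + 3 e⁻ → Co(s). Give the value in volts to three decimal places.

+0.420 V

Standard free energies of sequential steps add: ΔG°₃ = ΔG°₁ + ΔG°₂, so n₃E°₃ = n₁E°₁ + n₂E°₂.
E°₃ = (1×+1.82 + 2×-0.28) / 3 = (+1.260) / 3 = +0.420 V.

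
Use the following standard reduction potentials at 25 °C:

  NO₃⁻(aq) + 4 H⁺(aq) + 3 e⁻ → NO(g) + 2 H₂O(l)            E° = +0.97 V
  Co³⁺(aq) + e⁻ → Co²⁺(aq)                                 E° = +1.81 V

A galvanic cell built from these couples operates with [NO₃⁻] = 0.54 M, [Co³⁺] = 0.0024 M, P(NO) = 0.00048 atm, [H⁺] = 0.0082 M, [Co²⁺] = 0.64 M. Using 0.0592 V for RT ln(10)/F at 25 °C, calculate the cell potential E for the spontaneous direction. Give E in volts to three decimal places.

Co³⁺/Co²⁺ is the cathode (higher E°), NO₃⁻/NO the anode: E°cell = +1.81 − (+0.97) = +0.84 V, n = 3.
Overall: 3 Co³⁺(aq) + NO(g) + 2 H₂O(l) → 3 Co²⁺(aq) + NO₃⁻(aq) + 4 H⁺(aq)
Q = [Co²⁺]^3·[NO₃⁻]·[H⁺]^4 / ([Co³⁺]^3·P(NO)); log Q = 1.984.
E = E° − (0.0592/n) log Q = +0.84 − (0.0592/3)(1.984) = +0.801 V.

+0.801 V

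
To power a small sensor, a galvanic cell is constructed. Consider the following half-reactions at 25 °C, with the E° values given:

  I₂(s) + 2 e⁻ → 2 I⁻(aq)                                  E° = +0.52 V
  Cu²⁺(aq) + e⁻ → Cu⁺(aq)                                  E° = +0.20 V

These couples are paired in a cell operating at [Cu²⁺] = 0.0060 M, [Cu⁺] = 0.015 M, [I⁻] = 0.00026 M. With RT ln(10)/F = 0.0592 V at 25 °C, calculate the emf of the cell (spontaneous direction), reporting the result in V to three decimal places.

I₂/I⁻ is the cathode (higher E°), Cu²⁺/Cu⁺ the anode: E°cell = +0.52 − (+0.20) = +0.32 V, n = 2.
Overall: I₂(s) + 2 Cu⁺(aq) → 2 I⁻(aq) + 2 Cu²⁺(aq)
Q = [I⁻]^2·[Cu²⁺]^2 / ([Cu⁺]^2); log Q = -7.966.
E = E° − (0.0592/n) log Q = +0.32 − (0.0592/2)(-7.966) = +0.556 V.

+0.556 V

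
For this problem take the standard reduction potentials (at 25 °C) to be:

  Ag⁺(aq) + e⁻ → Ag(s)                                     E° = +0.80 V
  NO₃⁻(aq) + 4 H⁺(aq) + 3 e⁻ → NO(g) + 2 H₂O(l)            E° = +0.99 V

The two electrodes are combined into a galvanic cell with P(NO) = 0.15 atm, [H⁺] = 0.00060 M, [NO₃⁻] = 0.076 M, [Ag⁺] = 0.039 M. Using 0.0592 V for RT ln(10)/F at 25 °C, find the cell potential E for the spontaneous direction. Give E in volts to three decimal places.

NO₃⁻/NO is the cathode (higher E°), Ag⁺/Ag the anode: E°cell = +0.99 − (+0.80) = +0.19 V, n = 3.
Overall: NO₃⁻(aq) + 4 H⁺(aq) + 3 Ag(s) → NO(g) + 2 H₂O(l) + 3 Ag⁺(aq)
Q = P(NO)·[Ag⁺]^3 / ([NO₃⁻]·[H⁺]^4); log Q = 8.956.
E = E° − (0.0592/n) log Q = +0.19 − (0.0592/3)(8.956) = +0.013 V.

+0.013 V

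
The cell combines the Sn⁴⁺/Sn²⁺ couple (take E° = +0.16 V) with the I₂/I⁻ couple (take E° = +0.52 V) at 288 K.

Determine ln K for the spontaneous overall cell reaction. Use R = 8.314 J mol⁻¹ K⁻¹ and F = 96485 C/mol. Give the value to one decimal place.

Cathode: I₂/I⁻; anode: Sn⁴⁺/Sn²⁺. E°cell = (+0.52) − (+0.16) = +0.36 V, with n = 2.
ΔG° = −nFE° = −RT ln K, so ln K = nFE°/(RT) = (2)(96485)(+0.36) / ((8.314)(288)) = 29.013.

29.0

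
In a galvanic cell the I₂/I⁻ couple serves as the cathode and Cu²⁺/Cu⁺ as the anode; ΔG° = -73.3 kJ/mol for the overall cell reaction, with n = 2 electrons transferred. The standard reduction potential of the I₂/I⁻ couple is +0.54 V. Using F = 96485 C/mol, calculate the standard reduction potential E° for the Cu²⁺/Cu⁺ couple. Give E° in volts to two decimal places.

E°cell = −ΔG°/(nF) = −(-73.3×10³)/((2)(96485)) = +0.380 V.
Since I₂/I⁻ is the cathode and Cu²⁺/Cu⁺ the anode, E°cell = E°(I₂/I⁻) − E°(Cu²⁺/Cu⁺).
So E°(Cu²⁺/Cu⁺) = E°(I₂/I⁻) − E°cell = (+0.54) − (+0.380) = +0.16 V.

+0.16 V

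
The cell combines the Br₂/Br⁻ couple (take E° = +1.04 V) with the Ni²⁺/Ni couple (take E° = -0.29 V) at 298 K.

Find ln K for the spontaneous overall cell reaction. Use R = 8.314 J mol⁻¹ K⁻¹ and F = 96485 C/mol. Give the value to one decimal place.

103.6

Cathode: Br₂/Br⁻; anode: Ni²⁺/Ni. E°cell = (+1.04) − (-0.29) = +1.33 V, with n = 2.
ΔG° = −nFE° = −RT ln K, so ln K = nFE°/(RT) = (2)(96485)(+1.33) / ((8.314)(298)) = 103.589.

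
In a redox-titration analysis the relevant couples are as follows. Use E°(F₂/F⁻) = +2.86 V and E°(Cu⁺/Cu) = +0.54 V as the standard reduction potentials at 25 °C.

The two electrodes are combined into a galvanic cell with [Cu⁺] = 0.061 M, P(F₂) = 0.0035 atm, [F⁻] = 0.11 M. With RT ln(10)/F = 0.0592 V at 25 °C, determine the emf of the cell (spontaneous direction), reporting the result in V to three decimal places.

F₂/F⁻ is the cathode (higher E°), Cu⁺/Cu the anode: E°cell = +2.86 − (+0.54) = +2.32 V, n = 2.
Overall: F₂(g) + 2 Cu(s) → 2 F⁻(aq) + 2 Cu⁺(aq)
Q = [F⁻]^2·[Cu⁺]^2 / (P(F₂)); log Q = -1.891.
E = E° − (0.0592/n) log Q = +2.32 − (0.0592/2)(-1.891) = +2.376 V.

+2.376 V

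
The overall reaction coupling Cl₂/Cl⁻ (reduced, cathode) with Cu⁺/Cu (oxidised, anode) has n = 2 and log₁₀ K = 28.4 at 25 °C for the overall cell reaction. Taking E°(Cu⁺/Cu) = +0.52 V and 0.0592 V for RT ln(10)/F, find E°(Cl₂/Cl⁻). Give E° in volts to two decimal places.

E°cell = (0.0592/n)·log K = (0.0592/2)(28.4) = +0.841 V.
Since Cl₂/Cl⁻ is the cathode and Cu⁺/Cu the anode, E°cell = E°(Cl₂/Cl⁻) − E°(Cu⁺/Cu).
So E°(Cl₂/Cl⁻) = E°cell + E°(Cu⁺/Cu) = +0.841 + (+0.52) = +1.36 V.

+1.36 V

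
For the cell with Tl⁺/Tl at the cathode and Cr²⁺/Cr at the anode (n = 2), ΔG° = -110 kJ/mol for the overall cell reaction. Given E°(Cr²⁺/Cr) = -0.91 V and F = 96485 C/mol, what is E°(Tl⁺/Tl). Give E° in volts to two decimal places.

-0.34 V

E°cell = −ΔG°/(nF) = −(-110×10³)/((2)(96485)) = +0.570 V.
Since Tl⁺/Tl is the cathode and Cr²⁺/Cr the anode, E°cell = E°(Tl⁺/Tl) − E°(Cr²⁺/Cr).
So E°(Tl⁺/Tl) = E°cell + E°(Cr²⁺/Cr) = +0.570 + (-0.91) = -0.34 V.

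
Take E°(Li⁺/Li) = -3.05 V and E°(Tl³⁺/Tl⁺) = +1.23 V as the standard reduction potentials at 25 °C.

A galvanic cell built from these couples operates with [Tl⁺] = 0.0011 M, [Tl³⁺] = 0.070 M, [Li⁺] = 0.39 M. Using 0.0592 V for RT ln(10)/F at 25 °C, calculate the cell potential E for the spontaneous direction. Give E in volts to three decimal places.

Tl³⁺/Tl⁺ is the cathode (higher E°), Li⁺/Li the anode: E°cell = +1.23 − (-3.05) = +4.28 V, n = 2.
Overall: Tl³⁺(aq) + 2 Li(s) → Tl⁺(aq) + 2 Li⁺(aq)
Q = [Tl⁺]·[Li⁺]^2 / ([Tl³⁺]); log Q = -2.622.
E = E° − (0.0592/n) log Q = +4.28 − (0.0592/2)(-2.622) = +4.358 V.

+4.358 V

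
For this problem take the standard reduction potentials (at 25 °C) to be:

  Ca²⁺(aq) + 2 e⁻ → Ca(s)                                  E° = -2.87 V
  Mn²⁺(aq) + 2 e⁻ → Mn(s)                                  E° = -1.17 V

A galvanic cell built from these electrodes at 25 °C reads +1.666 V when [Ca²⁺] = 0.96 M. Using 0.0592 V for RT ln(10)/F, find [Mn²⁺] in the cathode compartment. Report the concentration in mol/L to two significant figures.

Mn²⁺/Mn is the cathode, Ca²⁺/Ca the anode: E°cell = +1.70 V, n = 2.
Overall reaction: Mn²⁺(aq) + Ca(s) → Mn(s) + Ca²⁺(aq); Q = [Ca²⁺]^1/[Mn²⁺]^1.
From E = E° − (0.0592/n) log Q: log Q = (E° − E)·n/0.0592 = (+1.70 − (+1.666))·2/0.0592 = 1.1486.
So 1·log[Mn²⁺] = 1·log(0.96) − log Q = -0.0177 − (1.1486) = -1.1663; [Mn²⁺] = 10^(-1.1663) ≈ 0.068 M.

0.068 M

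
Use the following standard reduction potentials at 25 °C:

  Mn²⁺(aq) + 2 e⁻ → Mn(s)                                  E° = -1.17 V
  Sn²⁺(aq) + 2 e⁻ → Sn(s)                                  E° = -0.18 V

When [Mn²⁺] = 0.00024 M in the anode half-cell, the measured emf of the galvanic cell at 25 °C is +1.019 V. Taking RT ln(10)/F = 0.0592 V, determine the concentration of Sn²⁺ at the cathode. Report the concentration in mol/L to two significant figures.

0.0023 M

Sn²⁺/Sn is the cathode, Mn²⁺/Mn the anode: E°cell = +0.99 V, n = 2.
Overall reaction: Sn²⁺(aq) + Mn(s) → Sn(s) + Mn²⁺(aq); Q = [Mn²⁺]^1/[Sn²⁺]^1.
From E = E° − (0.0592/n) log Q: log Q = (E° − E)·n/0.0592 = (+0.99 − (+1.019))·2/0.0592 = -0.9797.
So 1·log[Sn²⁺] = 1·log(0.00024) − log Q = -3.6198 − (-0.9797) = -2.6401; [Sn²⁺] = 10^(-2.6401) ≈ 0.0023 M.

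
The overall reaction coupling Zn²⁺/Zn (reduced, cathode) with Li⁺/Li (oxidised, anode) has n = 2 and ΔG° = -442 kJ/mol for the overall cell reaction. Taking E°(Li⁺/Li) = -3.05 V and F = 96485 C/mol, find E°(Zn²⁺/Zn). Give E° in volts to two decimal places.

E°cell = −ΔG°/(nF) = −(-442×10³)/((2)(96485)) = +2.291 V.
Since Zn²⁺/Zn is the cathode and Li⁺/Li the anode, E°cell = E°(Zn²⁺/Zn) − E°(Li⁺/Li).
So E°(Zn²⁺/Zn) = E°cell + E°(Li⁺/Li) = +2.291 + (-3.05) = -0.76 V.

-0.76 V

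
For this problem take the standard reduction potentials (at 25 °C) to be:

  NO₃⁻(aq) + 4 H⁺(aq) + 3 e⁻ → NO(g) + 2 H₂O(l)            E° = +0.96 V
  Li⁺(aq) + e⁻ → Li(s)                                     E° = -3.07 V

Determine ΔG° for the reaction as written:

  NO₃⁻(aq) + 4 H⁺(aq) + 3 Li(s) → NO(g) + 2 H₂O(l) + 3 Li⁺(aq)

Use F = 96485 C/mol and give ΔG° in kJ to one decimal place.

-1166.5 kJ

As written, NO₃⁻/NO is reduced (cathode) and Li⁺/Li is oxidised (anode), so E°cell = (+0.96) − (-3.07) = +4.03 V.
Balancing electrons gives n = 3.
ΔG° = −nFE° = −(3)(96485)(+4.03) = -1,166,504 J = -1166.5 kJ.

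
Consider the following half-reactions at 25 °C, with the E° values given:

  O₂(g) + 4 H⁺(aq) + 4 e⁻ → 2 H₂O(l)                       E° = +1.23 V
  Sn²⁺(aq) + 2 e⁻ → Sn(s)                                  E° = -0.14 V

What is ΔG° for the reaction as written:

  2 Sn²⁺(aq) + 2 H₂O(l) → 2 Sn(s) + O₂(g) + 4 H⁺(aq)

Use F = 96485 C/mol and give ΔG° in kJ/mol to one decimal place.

+528.7 kJ/mol

As written, Sn²⁺/Sn is reduced (cathode) and O₂/H₂O is oxidised (anode), so E°cell = (-0.14) − (+1.23) = -1.37 V.
Balancing electrons gives n = 4.
ΔG° = −nFE° = −(4)(96485)(-1.37) = 528,738 J = +528.7 kJ/mol.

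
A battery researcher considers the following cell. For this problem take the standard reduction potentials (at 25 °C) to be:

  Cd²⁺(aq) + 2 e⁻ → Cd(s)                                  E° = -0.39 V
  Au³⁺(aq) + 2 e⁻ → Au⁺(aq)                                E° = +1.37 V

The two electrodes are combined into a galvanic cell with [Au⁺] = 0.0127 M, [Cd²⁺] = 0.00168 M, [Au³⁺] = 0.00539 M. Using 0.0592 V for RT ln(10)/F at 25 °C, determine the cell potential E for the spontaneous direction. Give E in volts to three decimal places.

+1.831 V

Au³⁺/Au⁺ is the cathode (higher E°), Cd²⁺/Cd the anode: E°cell = +1.37 − (-0.39) = +1.76 V, n = 2.
Overall: Au³⁺(aq) + Cd(s) → Au⁺(aq) + Cd²⁺(aq)
Q = [Au⁺]·[Cd²⁺] / ([Au³⁺]); log Q = -2.402.
E = E° − (0.0592/n) log Q = +1.76 − (0.0592/2)(-2.402) = +1.831 V.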